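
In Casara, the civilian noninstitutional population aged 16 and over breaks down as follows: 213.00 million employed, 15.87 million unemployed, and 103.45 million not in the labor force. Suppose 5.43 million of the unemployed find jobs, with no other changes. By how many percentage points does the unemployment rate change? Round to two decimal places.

Initially, labor force = 213.00 + 15.87 = 228.87 million, so u = 15.87/228.87 = 6.93%.
After the change, unemployed falls and employed rises by 5.43; labor force unchanged → E = 218.43, U = 10.44, labor force = 228.87 million.
New unemployment rate = 10.44 / 228.87 = 4.56%.
Change = 4.56% − 6.93% = −2.37 percentage points.

The unemployment rate changes by −2.37 percentage points.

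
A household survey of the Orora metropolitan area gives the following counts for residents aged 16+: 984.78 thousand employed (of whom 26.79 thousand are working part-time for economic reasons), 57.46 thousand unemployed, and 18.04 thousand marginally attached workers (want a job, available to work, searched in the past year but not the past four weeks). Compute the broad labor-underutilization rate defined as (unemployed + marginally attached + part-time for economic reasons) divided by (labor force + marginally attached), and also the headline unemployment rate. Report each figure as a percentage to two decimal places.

Broad underutilization rate ≈ 9.65%; headline unemployment rate ≈ 5.51%.

Labor force = 984.78 + 57.46 = 1,042.24 thousand.
Numerator = 57.46 + 18.04 + 26.79 = 102.29 thousand.
Denominator = 1,042.24 + 18.04 = 1,060.28 thousand.
Broad rate = 102.29 / 1,060.28 = 9.65%.
Headline unemployment rate = 57.46 / 1,042.24 = 5.51%.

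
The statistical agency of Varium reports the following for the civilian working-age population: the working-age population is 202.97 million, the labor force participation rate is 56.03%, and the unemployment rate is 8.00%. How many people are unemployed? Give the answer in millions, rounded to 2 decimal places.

About 9.10 million are unemployed.

Labor force = 0.5603 × 202.97 = 113.72 million.
Unemployed = 0.0800 × 113.72 ≈ 9.10 million.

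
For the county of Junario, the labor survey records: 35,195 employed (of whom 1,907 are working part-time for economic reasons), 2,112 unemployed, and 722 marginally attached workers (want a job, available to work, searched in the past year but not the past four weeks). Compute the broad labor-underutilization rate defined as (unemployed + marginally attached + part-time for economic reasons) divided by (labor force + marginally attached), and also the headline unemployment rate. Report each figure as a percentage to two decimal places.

Labor force = 35,195 + 2,112 = 37,307.
Numerator = 2,112 + 722 + 1,907 = 4,741.
Denominator = 37,307 + 722 = 38,029.
Broad rate = 4,741 / 38,029 = 12.47%.
Headline unemployment rate = 2,112 / 37,307 = 5.66%.

Broad underutilization rate ≈ 12.47%; headline unemployment rate ≈ 5.66%.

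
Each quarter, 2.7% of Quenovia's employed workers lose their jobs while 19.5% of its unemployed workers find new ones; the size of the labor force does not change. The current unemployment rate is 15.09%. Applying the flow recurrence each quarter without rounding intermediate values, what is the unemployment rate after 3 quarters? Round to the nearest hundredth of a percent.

Unemployment rate after three quarters ≈ 13.54%.

With a fixed labor force, u_{t+1} = u_t + s·(1−u_t) − f·u_t = u_t·(1−s−f) + s.
Here 1−s−f = 0.778 and s = 0.027.
u_1 = 0.150900 × 0.778 + 0.027 = 0.144400.
u_2 = 0.144400 × 0.778 + 0.027 = 0.139343.
u_3 = 0.139343 × 0.778 + 0.027 = 0.135409.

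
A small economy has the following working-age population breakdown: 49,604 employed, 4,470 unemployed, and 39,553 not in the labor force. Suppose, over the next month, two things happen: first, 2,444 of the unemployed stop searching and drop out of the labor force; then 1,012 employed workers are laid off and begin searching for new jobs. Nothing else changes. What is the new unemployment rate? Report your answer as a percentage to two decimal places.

Initially, labor force = 49,604 + 4,470 = 54,074, so u = 4,470/54,074 = 8.27%.
After the first change, unemployed and labor force both fall by 2,444 → E = 49,604, U = 2,026, labor force = 51,630.
After the second change, employed falls and unemployed rises by 1,012; labor force unchanged → E = 48,592, U = 3,038, labor force = 51,630.
New unemployment rate = 3,038 / 51,630 = 5.88%.

New unemployment rate ≈ 5.88%.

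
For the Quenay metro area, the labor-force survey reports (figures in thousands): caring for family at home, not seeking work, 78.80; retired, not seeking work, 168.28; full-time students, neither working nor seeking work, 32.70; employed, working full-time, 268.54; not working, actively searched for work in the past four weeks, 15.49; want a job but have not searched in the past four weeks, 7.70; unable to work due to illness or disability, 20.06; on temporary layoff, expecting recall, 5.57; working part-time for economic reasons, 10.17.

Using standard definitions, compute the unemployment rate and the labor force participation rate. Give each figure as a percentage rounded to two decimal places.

Employed = 268.54 + 10.17 = 278.71 thousand (anyone who worked, including part-time for economic reasons, counts as employed).
Unemployed = 15.49 + 5.57 = 21.06 thousand (jobless and actively searching, or on temporary layoff).
Labor force = 278.71 + 21.06 = 299.77 thousand.
Not in labor force = 78.80 + 168.28 + 32.70 + 7.70 + 20.06 = 307.54 thousand (those not working and not actively searching are outside the labor force — including those who want a job but have given up searching).
Civilian working-age population = 299.77 + 307.54 = 607.31 thousand.
Unemployment rate = 21.06 / 299.77 = 7.03%.
Labor force participation rate = 299.77 / 607.31 = 49.36%.

Unemployment rate ≈ 7.03%; labor force participation rate ≈ 49.36%.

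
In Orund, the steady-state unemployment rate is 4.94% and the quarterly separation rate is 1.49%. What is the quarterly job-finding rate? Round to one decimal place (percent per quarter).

Job-finding rate ≈ 28.7% per quarter.

From u* = s/(s+f): f = s·(1−u)/u.
f = 1.49 × (1 − 0.0494) / 0.0494 = 1.4164 / 0.0494 ≈ 28.7% per quarter.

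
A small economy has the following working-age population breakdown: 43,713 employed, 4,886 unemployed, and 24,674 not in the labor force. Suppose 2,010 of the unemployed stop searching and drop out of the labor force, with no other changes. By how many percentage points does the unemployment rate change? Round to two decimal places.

Initially, labor force = 43,713 + 4,886 = 48,599, so u = 4,886/48,599 = 10.05%.
After the change, unemployed and labor force both fall by 2,010 → E = 43,713, U = 2,876, labor force = 46,589.
New unemployment rate = 2,876 / 46,589 = 6.17%.
Change = 6.17% − 10.05% = −3.88 percentage points.

The unemployment rate changes by −3.88 percentage points.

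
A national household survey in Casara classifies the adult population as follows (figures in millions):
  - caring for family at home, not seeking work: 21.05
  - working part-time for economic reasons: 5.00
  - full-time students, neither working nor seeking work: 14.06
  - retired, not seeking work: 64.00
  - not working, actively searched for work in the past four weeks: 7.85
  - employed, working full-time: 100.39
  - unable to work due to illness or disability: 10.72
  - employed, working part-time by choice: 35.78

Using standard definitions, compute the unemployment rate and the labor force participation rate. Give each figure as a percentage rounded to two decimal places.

Unemployment rate ≈ 5.27%; labor force participation rate ≈ 57.57%.

Employed = 5.00 + 100.39 + 35.78 = 141.17 million (anyone who worked, including part-time for economic reasons, counts as employed).
Unemployed = 7.85 million.
Labor force = 141.17 + 7.85 = 149.02 million.
Not in labor force = 21.05 + 14.06 + 64.00 + 10.72 = 109.83 million (those not working and not actively searching are outside the labor force).
Civilian working-age population = 149.02 + 109.83 = 258.85 million.
Unemployment rate = 7.85 / 149.02 = 5.27%.
Labor force participation rate = 149.02 / 258.85 = 57.57%.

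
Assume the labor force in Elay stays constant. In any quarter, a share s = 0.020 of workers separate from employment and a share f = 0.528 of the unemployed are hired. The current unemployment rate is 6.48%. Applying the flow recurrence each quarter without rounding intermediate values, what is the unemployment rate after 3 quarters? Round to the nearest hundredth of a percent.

Unemployment rate after three quarters ≈ 3.91%.

With a fixed labor force, u_{t+1} = u_t + s·(1−u_t) − f·u_t = u_t·(1−s−f) + s.
Here 1−s−f = 0.452 and s = 0.020.
u_1 = 0.064800 × 0.452 + 0.020 = 0.049290.
u_2 = 0.049290 × 0.452 + 0.020 = 0.042279.
u_3 = 0.042279 × 0.452 + 0.020 = 0.039110.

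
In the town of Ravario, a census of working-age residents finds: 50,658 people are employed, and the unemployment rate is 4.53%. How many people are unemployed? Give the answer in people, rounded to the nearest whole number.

Let U be the number unemployed. The labor force is E + U, and U/(E+U) = 0.0453.
So U = 0.0453 × 50,658 / (1 − 0.0453) = 2294.81 / 0.9547 ≈ 2,404.

About 2,404 are unemployed.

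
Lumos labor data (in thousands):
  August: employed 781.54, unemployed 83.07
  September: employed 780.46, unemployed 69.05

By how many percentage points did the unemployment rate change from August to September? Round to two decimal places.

The unemployment rate changed by −1.48 percentage points.

August: labor force = 781.54 + 83.07 = 864.61; u = 83.07/864.61 = 9.61%.
September: labor force = 780.46 + 69.05 = 849.51; u = 69.05/849.51 = 8.13%.
Change = 8.13% − 9.61% = −1.48 pp.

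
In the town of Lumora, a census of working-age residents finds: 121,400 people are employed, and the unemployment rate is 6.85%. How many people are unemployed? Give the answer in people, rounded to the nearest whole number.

About 8,927 are unemployed.

Let U be the number unemployed. The labor force is E + U, and U/(E+U) = 0.0685.
So U = 0.0685 × 121,400 / (1 − 0.0685) = 8315.90 / 0.9315 ≈ 8,927.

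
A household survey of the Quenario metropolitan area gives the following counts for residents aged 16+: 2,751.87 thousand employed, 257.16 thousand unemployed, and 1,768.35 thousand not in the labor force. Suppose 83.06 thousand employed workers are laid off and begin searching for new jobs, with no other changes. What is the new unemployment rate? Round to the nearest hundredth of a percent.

New unemployment rate ≈ 11.31%.

Initially, labor force = 2,751.87 + 257.16 = 3,009.03 thousand, so u = 257.16/3,009.03 = 8.55%.
After the change, employed falls and unemployed rises by 83.06; labor force unchanged → E = 2,668.81, U = 340.22, labor force = 3,009.03 thousand.
New unemployment rate = 340.22 / 3,009.03 = 11.31%.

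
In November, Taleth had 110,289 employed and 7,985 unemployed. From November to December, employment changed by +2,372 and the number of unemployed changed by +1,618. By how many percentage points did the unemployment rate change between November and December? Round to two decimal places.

The unemployment rate changed by +1.10 percentage points.

November: labor force = 110,289 + 7,985 = 118,274; u = 7,985/118,274 = 6.75%.
December: labor force = 112,661 + 9,603 = 122,264; u = 9,603/122,264 = 7.85%.
Change = 7.85% − 6.75% = +1.10 pp.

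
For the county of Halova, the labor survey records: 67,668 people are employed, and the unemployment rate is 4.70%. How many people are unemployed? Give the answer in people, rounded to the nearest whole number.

About 3,337 are unemployed.

Let U be the number unemployed. The labor force is E + U, and U/(E+U) = 0.0470.
So U = 0.0470 × 67,668 / (1 − 0.0470) = 3180.40 / 0.9530 ≈ 3,337.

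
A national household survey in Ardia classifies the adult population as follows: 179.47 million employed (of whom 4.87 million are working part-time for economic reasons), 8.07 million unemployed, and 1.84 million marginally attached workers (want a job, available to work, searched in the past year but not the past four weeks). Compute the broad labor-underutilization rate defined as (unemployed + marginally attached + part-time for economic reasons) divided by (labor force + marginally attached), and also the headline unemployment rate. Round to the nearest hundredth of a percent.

Broad underutilization rate ≈ 7.80%; headline unemployment rate ≈ 4.30%.

Labor force = 179.47 + 8.07 = 187.54 million.
Numerator = 8.07 + 1.84 + 4.87 = 14.78 million.
Denominator = 187.54 + 1.84 = 189.38 million.
Broad rate = 14.78 / 189.38 = 7.80%.
Headline unemployment rate = 8.07 / 187.54 = 4.30%.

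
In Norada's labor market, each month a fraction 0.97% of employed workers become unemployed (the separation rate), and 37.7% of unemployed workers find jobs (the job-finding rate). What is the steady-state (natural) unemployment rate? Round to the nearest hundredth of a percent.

At steady state the flows balance: s·E = f·U, so U/(E+U) = s/(s+f).
u* = 0.97 / (0.97 + 37.7) = 0.97 / 38.67 = 2.51%.

Steady-state unemployment rate ≈ 2.51%.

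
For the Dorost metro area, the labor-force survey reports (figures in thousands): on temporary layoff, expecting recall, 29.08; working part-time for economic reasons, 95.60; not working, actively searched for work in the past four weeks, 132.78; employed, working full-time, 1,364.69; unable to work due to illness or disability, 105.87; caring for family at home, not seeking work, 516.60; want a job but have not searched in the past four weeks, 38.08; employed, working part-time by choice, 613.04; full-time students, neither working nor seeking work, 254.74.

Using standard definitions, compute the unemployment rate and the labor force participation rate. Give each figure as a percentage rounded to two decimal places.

Employed = 95.60 + 1,364.69 + 613.04 = 2,073.33 thousand (anyone who worked, including part-time for economic reasons, counts as employed).
Unemployed = 29.08 + 132.78 = 161.86 thousand (jobless and actively searching, or on temporary layoff).
Labor force = 2,073.33 + 161.86 = 2,235.19 thousand.
Not in labor force = 105.87 + 516.60 + 38.08 + 254.74 = 915.29 thousand (those not working and not actively searching are outside the labor force — including those who want a job but have given up searching).
Civilian working-age population = 2,235.19 + 915.29 = 3,150.48 thousand.
Unemployment rate = 161.86 / 2,235.19 = 7.24%.
Labor force participation rate = 2,235.19 / 3,150.48 = 70.95%.

Unemployment rate ≈ 7.24%; labor force participation rate ≈ 70.95%.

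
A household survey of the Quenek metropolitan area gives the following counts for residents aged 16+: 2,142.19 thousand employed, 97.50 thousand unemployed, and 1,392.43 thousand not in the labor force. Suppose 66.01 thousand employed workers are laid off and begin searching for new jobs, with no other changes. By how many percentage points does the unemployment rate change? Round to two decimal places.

Initially, labor force = 2,142.19 + 97.50 = 2,239.69 thousand, so u = 97.50/2,239.69 = 4.35%.
After the change, employed falls and unemployed rises by 66.01; labor force unchanged → E = 2,076.18, U = 163.51, labor force = 2,239.69 thousand.
New unemployment rate = 163.51 / 2,239.69 = 7.30%.
Change = 7.30% − 4.35% = +2.95 percentage points.

The unemployment rate changes by +2.95 percentage points.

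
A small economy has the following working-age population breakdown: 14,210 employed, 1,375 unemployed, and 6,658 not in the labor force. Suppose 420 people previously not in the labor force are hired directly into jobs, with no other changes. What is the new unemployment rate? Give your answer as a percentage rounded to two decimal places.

Initially, labor force = 14,210 + 1,375 = 15,585, so u = 1,375/15,585 = 8.82%.
After the change, employed and labor force both rise by 420; unemployed unchanged → E = 14,630, U = 1,375, labor force = 16,005.
New unemployment rate = 1,375 / 16,005 = 8.59%.

New unemployment rate ≈ 8.59%.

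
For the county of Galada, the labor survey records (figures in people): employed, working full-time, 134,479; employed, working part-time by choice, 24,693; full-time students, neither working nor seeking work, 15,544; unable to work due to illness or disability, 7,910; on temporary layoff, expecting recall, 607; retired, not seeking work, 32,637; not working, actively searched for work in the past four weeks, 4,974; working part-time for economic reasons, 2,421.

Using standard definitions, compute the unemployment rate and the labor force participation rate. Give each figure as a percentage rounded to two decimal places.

Unemployment rate ≈ 3.34%; labor force participation rate ≈ 74.88%.

Employed = 134,479 + 24,693 + 2,421 = 161,593 (anyone who worked, including part-time for economic reasons, counts as employed).
Unemployed = 607 + 4,974 = 5,581 (jobless and actively searching, or on temporary layoff).
Labor force = 161,593 + 5,581 = 167,174.
Not in labor force = 15,544 + 7,910 + 32,637 = 56,091 (those not working and not actively searching are outside the labor force).
Civilian working-age population = 167,174 + 56,091 = 223,265.
Unemployment rate = 5,581 / 167,174 = 3.34%.
Labor force participation rate = 167,174 / 223,265 = 74.88%.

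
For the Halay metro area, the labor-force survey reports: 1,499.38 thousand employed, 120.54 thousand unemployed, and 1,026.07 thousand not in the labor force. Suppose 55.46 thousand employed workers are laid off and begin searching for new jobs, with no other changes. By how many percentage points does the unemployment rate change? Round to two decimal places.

Initially, labor force = 1,499.38 + 120.54 = 1,619.92 thousand, so u = 120.54/1,619.92 = 7.44%.
After the change, employed falls and unemployed rises by 55.46; labor force unchanged → E = 1,443.92, U = 176.00, labor force = 1,619.92 thousand.
New unemployment rate = 176.00 / 1,619.92 = 10.86%.
Change = 10.86% − 7.44% = +3.42 percentage points.

The unemployment rate changes by +3.42 percentage points.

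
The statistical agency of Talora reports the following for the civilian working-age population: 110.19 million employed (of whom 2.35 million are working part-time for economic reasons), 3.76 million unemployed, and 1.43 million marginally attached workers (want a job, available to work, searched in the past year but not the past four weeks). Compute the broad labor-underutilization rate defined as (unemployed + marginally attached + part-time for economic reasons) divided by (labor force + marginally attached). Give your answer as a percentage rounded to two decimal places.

Broad underutilization rate ≈ 6.53%.

Labor force = 110.19 + 3.76 = 113.95 million.
Numerator = 3.76 + 1.43 + 2.35 = 7.54 million.
Denominator = 113.95 + 1.43 = 115.38 million.
Broad rate = 7.54 / 115.38 = 6.53%.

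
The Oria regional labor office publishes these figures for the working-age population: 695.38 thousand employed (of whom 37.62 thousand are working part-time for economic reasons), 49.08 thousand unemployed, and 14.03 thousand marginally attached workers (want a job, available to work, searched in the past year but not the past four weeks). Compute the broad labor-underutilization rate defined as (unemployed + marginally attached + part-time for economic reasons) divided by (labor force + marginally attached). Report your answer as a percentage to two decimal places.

Labor force = 695.38 + 49.08 = 744.46 thousand.
Numerator = 49.08 + 14.03 + 37.62 = 100.73 thousand.
Denominator = 744.46 + 14.03 = 758.49 thousand.
Broad rate = 100.73 / 758.49 = 13.28%.

Broad underutilization rate ≈ 13.28%.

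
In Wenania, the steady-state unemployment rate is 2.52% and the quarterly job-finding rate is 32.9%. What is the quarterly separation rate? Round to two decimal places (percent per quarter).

Separation rate ≈ 0.85% per quarter.

From u* = s/(s+f): s = u·f/(1−u).
s = 0.0252 × 32.9 / (1 − 0.0252) = 0.8291 / 0.9748 ≈ 0.85% per quarter.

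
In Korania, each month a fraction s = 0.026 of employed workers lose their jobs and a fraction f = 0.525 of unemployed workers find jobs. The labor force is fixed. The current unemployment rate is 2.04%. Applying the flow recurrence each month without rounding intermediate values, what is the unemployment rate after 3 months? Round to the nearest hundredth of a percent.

With a fixed labor force, u_{t+1} = u_t + s·(1−u_t) − f·u_t = u_t·(1−s−f) + s.
Here 1−s−f = 0.449 and s = 0.026.
u_1 = 0.020400 × 0.449 + 0.026 = 0.035160.
u_2 = 0.035160 × 0.449 + 0.026 = 0.041787.
u_3 = 0.041787 × 0.449 + 0.026 = 0.044762.

Unemployment rate after three months ≈ 4.48%.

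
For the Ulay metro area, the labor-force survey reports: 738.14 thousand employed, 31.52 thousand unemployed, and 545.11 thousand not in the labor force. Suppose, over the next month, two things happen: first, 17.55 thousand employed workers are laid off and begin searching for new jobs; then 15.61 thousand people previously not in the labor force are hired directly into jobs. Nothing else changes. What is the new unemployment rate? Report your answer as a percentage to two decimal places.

Initially, labor force = 738.14 + 31.52 = 769.66 thousand, so u = 31.52/769.66 = 4.10%.
After the first change, employed falls and unemployed rises by 17.55; labor force unchanged → E = 720.59, U = 49.07, labor force = 769.66 thousand.
After the second change, employed and labor force both rise by 15.61; unemployed unchanged → E = 736.20, U = 49.07, labor force = 785.27 thousand.
New unemployment rate = 49.07 / 785.27 = 6.25%.

New unemployment rate ≈ 6.25%.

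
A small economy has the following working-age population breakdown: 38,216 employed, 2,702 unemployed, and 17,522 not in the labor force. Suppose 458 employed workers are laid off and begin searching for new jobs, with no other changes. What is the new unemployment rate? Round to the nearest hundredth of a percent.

New unemployment rate ≈ 7.72%.

Initially, labor force = 38,216 + 2,702 = 40,918, so u = 2,702/40,918 = 6.60%.
After the change, employed falls and unemployed rises by 458; labor force unchanged → E = 37,758, U = 3,160, labor force = 40,918.
New unemployment rate = 3,160 / 40,918 = 7.72%.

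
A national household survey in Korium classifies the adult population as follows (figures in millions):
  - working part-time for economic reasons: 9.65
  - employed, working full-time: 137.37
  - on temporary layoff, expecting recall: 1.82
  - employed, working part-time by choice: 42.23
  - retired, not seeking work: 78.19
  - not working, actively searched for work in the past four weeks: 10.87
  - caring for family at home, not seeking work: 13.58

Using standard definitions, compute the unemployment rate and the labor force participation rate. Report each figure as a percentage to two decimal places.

Unemployment rate ≈ 6.28%; labor force participation rate ≈ 68.75%.

Employed = 9.65 + 137.37 + 42.23 = 189.25 million (anyone who worked, including part-time for economic reasons, counts as employed).
Unemployed = 1.82 + 10.87 = 12.69 million (jobless and actively searching, or on temporary layoff).
Labor force = 189.25 + 12.69 = 201.94 million.
Not in labor force = 78.19 + 13.58 = 91.77 million (those not working and not actively searching are outside the labor force).
Civilian working-age population = 201.94 + 91.77 = 293.71 million.
Unemployment rate = 12.69 / 201.94 = 6.28%.
Labor force participation rate = 201.94 / 293.71 = 68.75%.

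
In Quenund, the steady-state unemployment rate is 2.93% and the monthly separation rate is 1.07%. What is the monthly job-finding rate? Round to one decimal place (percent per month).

Job-finding rate ≈ 35.4% per month.

From u* = s/(s+f): f = s·(1−u)/u.
f = 1.07 × (1 − 0.0293) / 0.0293 = 1.0386 / 0.0293 ≈ 35.4% per month.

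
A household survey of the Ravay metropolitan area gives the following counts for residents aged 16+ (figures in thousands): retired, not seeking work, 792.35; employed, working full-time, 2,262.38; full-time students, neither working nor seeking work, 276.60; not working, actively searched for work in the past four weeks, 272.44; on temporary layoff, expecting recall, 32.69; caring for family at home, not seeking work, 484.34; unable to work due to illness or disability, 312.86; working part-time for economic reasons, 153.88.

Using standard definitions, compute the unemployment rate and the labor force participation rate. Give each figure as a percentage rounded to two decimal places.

Unemployment rate ≈ 11.21%; labor force participation rate ≈ 59.32%.

Employed = 2,262.38 + 153.88 = 2,416.26 thousand (anyone who worked, including part-time for economic reasons, counts as employed).
Unemployed = 272.44 + 32.69 = 305.13 thousand (jobless and actively searching, or on temporary layoff).
Labor force = 2,416.26 + 305.13 = 2,721.39 thousand.
Not in labor force = 792.35 + 276.60 + 484.34 + 312.86 = 1,866.15 thousand (those not working and not actively searching are outside the labor force).
Civilian working-age population = 2,721.39 + 1,866.15 = 4,587.54 thousand.
Unemployment rate = 305.13 / 2,721.39 = 11.21%.
Labor force participation rate = 2,721.39 / 4,587.54 = 59.32%.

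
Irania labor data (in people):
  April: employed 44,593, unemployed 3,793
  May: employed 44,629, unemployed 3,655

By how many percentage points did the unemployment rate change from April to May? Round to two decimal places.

April: labor force = 44,593 + 3,793 = 48,386; u = 3,793/48,386 = 7.84%.
May: labor force = 44,629 + 3,655 = 48,284; u = 3,655/48,284 = 7.57%.
Change = 7.57% − 7.84% = −0.27 pp.

The unemployment rate changed by −0.27 percentage points.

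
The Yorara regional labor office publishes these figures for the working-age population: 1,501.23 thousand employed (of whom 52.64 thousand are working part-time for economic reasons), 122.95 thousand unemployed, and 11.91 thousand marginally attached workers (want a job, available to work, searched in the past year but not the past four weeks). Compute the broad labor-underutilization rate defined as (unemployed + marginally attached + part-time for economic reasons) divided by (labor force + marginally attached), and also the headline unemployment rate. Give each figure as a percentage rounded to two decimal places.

Broad underutilization rate ≈ 11.46%; headline unemployment rate ≈ 7.57%.

Labor force = 1,501.23 + 122.95 = 1,624.18 thousand.
Numerator = 122.95 + 11.91 + 52.64 = 187.50 thousand.
Denominator = 1,624.18 + 11.91 = 1,636.09 thousand.
Broad rate = 187.50 / 1,636.09 = 11.46%.
Headline unemployment rate = 122.95 / 1,624.18 = 7.57%.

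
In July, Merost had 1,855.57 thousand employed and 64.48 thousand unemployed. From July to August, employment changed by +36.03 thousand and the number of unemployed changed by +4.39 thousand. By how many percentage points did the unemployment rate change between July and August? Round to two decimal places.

July: labor force = 1,855.57 + 64.48 = 1,920.05; u = 64.48/1,920.05 = 3.36%.
August: labor force = 1,891.60 + 68.87 = 1,960.47; u = 68.87/1,960.47 = 3.51%.
Change = 3.51% − 3.36% = +0.15 pp.

The unemployment rate changed by +0.15 percentage points.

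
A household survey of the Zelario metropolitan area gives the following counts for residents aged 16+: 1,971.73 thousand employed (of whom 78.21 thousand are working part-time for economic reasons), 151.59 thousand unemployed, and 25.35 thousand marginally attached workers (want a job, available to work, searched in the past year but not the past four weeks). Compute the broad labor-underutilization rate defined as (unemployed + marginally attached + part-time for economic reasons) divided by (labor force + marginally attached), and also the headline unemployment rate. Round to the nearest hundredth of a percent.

Labor force = 1,971.73 + 151.59 = 2,123.32 thousand.
Numerator = 151.59 + 25.35 + 78.21 = 255.15 thousand.
Denominator = 2,123.32 + 25.35 = 2,148.67 thousand.
Broad rate = 255.15 / 2,148.67 = 11.87%.
Headline unemployment rate = 151.59 / 2,123.32 = 7.14%.

Broad underutilization rate ≈ 11.87%; headline unemployment rate ≈ 7.14%.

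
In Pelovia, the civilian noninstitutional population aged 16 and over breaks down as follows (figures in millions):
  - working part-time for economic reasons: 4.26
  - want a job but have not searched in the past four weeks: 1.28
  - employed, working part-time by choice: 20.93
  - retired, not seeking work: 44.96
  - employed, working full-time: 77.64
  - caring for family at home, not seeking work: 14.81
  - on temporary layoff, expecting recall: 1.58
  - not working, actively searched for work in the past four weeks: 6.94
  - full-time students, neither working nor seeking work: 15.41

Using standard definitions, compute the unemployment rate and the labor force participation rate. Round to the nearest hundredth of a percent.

Employed = 4.26 + 20.93 + 77.64 = 102.83 million (anyone who worked, including part-time for economic reasons, counts as employed).
Unemployed = 1.58 + 6.94 = 8.52 million (jobless and actively searching, or on temporary layoff).
Labor force = 102.83 + 8.52 = 111.35 million.
Not in labor force = 1.28 + 44.96 + 14.81 + 15.41 = 76.46 million (those not working and not actively searching are outside the labor force — including those who want a job but have given up searching).
Civilian working-age population = 111.35 + 76.46 = 187.81 million.
Unemployment rate = 8.52 / 111.35 = 7.65%.
Labor force participation rate = 111.35 / 187.81 = 59.29%.

Unemployment rate ≈ 7.65%; labor force participation rate ≈ 59.29%.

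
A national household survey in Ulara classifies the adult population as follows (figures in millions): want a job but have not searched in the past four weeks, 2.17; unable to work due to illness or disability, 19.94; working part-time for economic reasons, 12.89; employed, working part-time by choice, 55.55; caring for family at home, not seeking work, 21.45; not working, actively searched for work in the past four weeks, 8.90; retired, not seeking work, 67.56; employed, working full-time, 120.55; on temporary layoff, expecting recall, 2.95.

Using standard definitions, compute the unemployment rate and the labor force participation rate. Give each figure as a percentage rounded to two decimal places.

Employed = 12.89 + 55.55 + 120.55 = 188.99 million (anyone who worked, including part-time for economic reasons, counts as employed).
Unemployed = 8.90 + 2.95 = 11.85 million (jobless and actively searching, or on temporary layoff).
Labor force = 188.99 + 11.85 = 200.84 million.
Not in labor force = 2.17 + 19.94 + 21.45 + 67.56 = 111.12 million (those not working and not actively searching are outside the labor force — including those who want a job but have given up searching).
Civilian working-age population = 200.84 + 111.12 = 311.96 million.
Unemployment rate = 11.85 / 200.84 = 5.90%.
Labor force participation rate = 200.84 / 311.96 = 64.38%.

Unemployment rate ≈ 5.90%; labor force participation rate ≈ 64.38%.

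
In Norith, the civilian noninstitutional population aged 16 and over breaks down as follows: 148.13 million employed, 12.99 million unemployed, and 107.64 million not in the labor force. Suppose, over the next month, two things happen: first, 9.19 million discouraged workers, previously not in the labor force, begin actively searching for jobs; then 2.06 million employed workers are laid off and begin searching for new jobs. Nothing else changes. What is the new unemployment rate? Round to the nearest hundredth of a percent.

Initially, labor force = 148.13 + 12.99 = 161.12 million, so u = 12.99/161.12 = 8.06%.
After the first change, unemployed and labor force both rise by 9.19 → E = 148.13, U = 22.18, labor force = 170.31 million.
After the second change, employed falls and unemployed rises by 2.06; labor force unchanged → E = 146.07, U = 24.24, labor force = 170.31 million.
New unemployment rate = 24.24 / 170.31 = 14.23%.

New unemployment rate ≈ 14.23%.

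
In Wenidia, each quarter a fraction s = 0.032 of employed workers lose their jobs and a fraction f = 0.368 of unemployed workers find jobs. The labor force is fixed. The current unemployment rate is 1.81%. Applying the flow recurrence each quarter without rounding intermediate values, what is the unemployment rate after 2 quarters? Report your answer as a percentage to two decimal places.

With a fixed labor force, u_{t+1} = u_t + s·(1−u_t) − f·u_t = u_t·(1−s−f) + s.
Here 1−s−f = 0.600 and s = 0.032.
u_1 = 0.018100 × 0.600 + 0.032 = 0.042860.
u_2 = 0.042860 × 0.600 + 0.032 = 0.057716.

Unemployment rate after two quarters ≈ 5.77%.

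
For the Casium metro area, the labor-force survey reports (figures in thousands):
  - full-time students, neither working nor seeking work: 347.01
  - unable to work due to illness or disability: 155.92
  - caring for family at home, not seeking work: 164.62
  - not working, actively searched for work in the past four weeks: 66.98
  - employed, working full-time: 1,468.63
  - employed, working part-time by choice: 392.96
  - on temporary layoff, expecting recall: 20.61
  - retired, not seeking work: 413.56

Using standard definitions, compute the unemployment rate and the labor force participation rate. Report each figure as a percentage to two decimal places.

Unemployment rate ≈ 4.49%; labor force participation rate ≈ 64.32%.

Employed = 1,468.63 + 392.96 = 1,861.59 thousand.
Unemployed = 66.98 + 20.61 = 87.59 thousand (jobless and actively searching, or on temporary layoff).
Labor force = 1,861.59 + 87.59 = 1,949.18 thousand.
Not in labor force = 347.01 + 155.92 + 164.62 + 413.56 = 1,081.11 thousand (those not working and not actively searching are outside the labor force).
Civilian working-age population = 1,949.18 + 1,081.11 = 3,030.29 thousand.
Unemployment rate = 87.59 / 1,949.18 = 4.49%.
Labor force participation rate = 1,949.18 / 3,030.29 = 64.32%.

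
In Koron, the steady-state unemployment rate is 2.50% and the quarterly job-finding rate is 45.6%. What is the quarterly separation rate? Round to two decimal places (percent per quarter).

From u* = s/(s+f): s = u·f/(1−u).
s = 0.0250 × 45.6 / (1 − 0.0250) = 1.1400 / 0.9750 ≈ 1.17% per quarter.

Separation rate ≈ 1.17% per quarter.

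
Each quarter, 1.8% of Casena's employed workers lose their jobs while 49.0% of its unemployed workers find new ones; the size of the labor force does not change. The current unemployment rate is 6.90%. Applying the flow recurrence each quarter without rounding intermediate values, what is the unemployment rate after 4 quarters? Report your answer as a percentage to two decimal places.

Unemployment rate after four quarters ≈ 3.74%.

With a fixed labor force, u_{t+1} = u_t + s·(1−u_t) − f·u_t = u_t·(1−s−f) + s.
Here 1−s−f = 0.492 and s = 0.018.
u_1 = 0.069000 × 0.492 + 0.018 = 0.051948.
u_2 = 0.051948 × 0.492 + 0.018 = 0.043558.
u_3 = 0.043558 × 0.492 + 0.018 = 0.039431.
u_4 = 0.039431 × 0.492 + 0.018 = 0.037400.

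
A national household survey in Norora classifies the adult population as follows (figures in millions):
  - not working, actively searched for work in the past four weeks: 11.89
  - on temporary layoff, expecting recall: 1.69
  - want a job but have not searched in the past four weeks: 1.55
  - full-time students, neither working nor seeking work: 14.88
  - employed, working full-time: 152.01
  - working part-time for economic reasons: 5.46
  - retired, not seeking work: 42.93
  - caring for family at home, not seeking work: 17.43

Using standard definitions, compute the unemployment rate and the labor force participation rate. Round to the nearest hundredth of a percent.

Employed = 152.01 + 5.46 = 157.47 million (anyone who worked, including part-time for economic reasons, counts as employed).
Unemployed = 11.89 + 1.69 = 13.58 million (jobless and actively searching, or on temporary layoff).
Labor force = 157.47 + 13.58 = 171.05 million.
Not in labor force = 1.55 + 14.88 + 42.93 + 17.43 = 76.79 million (those not working and not actively searching are outside the labor force — including those who want a job but have given up searching).
Civilian working-age population = 171.05 + 76.79 = 247.84 million.
Unemployment rate = 13.58 / 171.05 = 7.94%.
Labor force participation rate = 171.05 / 247.84 = 69.02%.

Unemployment rate ≈ 7.94%; labor force participation rate ≈ 69.02%.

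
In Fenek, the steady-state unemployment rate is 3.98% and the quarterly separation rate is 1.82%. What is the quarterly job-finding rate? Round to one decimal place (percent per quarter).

From u* = s/(s+f): f = s·(1−u)/u.
f = 1.82 × (1 − 0.0398) / 0.0398 = 1.7476 / 0.0398 ≈ 43.9% per quarter.

Job-finding rate ≈ 43.9% per quarter.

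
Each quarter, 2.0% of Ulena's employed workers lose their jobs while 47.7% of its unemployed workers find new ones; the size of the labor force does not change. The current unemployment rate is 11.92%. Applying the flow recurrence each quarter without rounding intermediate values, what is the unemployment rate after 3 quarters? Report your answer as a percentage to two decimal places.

Unemployment rate after three quarters ≈ 5.03%.

With a fixed labor force, u_{t+1} = u_t + s·(1−u_t) − f·u_t = u_t·(1−s−f) + s.
Here 1−s−f = 0.503 and s = 0.020.
u_1 = 0.119200 × 0.503 + 0.020 = 0.079958.
u_2 = 0.079958 × 0.503 + 0.020 = 0.060219.
u_3 = 0.060219 × 0.503 + 0.020 = 0.050290.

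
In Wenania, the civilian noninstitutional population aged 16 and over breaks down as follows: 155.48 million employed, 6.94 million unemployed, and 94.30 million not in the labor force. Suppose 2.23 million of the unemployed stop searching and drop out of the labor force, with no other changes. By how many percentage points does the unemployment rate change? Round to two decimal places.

The unemployment rate changes by −1.33 percentage points.

Initially, labor force = 155.48 + 6.94 = 162.42 million, so u = 6.94/162.42 = 4.27%.
After the change, unemployed and labor force both fall by 2.23 → E = 155.48, U = 4.71, labor force = 160.19 million.
New unemployment rate = 4.71 / 160.19 = 2.94%.
Change = 2.94% − 4.27% = −1.33 percentage points.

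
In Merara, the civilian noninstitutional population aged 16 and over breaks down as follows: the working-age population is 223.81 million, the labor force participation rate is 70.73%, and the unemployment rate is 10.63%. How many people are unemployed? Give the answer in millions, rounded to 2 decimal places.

Labor force = 0.7073 × 223.81 = 158.30 million.
Unemployed = 0.1063 × 158.30 ≈ 16.83 million.

About 16.83 million are unemployed.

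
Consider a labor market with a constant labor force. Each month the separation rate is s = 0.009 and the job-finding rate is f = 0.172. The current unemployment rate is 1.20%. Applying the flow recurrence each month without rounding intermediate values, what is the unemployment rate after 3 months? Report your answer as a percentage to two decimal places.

With a fixed labor force, u_{t+1} = u_t + s·(1−u_t) − f·u_t = u_t·(1−s−f) + s.
Here 1−s−f = 0.819 and s = 0.009.
u_1 = 0.012000 × 0.819 + 0.009 = 0.018828.
u_2 = 0.018828 × 0.819 + 0.009 = 0.024420.
u_3 = 0.024420 × 0.819 + 0.009 = 0.029000.

Unemployment rate after three months ≈ 2.90%.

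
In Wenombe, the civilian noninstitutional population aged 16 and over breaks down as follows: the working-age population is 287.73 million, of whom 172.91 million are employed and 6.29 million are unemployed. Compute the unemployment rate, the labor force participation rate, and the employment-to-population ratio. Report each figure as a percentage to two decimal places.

Unemployment rate ≈ 3.51%; labor force participation rate ≈ 62.28%; employment-population ratio ≈ 60.09%.

Labor force = employed + unemployed = 172.91 + 6.29 = 179.20 million.
Unemployment rate = 6.29 / 179.20 = 3.51%.
Labor force participation rate = 179.20 / 287.73 = 62.28%.
Employment-population ratio = 172.91 / 287.73 = 60.09%.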